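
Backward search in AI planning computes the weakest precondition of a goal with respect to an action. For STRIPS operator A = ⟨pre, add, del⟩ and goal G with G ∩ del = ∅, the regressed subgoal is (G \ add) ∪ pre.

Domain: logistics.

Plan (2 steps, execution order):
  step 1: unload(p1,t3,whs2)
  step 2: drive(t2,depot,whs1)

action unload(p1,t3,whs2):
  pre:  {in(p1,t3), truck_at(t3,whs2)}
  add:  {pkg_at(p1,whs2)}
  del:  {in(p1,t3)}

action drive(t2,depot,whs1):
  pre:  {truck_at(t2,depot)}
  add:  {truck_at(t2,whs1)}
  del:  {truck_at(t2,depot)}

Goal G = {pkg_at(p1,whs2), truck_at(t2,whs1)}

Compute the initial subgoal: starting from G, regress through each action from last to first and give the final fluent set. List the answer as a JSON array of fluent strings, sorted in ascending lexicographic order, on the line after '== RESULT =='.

Work backward from the goal:
  through step 2 (drive(t2,depot,whs1)): drop {truck_at(t2,whs1)}, keep {pkg_at(p1,whs2)}, require {truck_at(t2,depot)}
    → {pkg_at(p1,whs2), truck_at(t2,depot)}
  through step 1 (unload(p1,t3,whs2)): drop {pkg_at(p1,whs2)}, keep {truck_at(t2,depot)}, require {in(p1,t3), truck_at(t3,whs2)}
    → {in(p1,t3), truck_at(t2,depot), truck_at(t3,whs2)}

== RESULT ==
["in(p1,t3)", "truck_at(t2,depot)", "truck_at(t3,whs2)"]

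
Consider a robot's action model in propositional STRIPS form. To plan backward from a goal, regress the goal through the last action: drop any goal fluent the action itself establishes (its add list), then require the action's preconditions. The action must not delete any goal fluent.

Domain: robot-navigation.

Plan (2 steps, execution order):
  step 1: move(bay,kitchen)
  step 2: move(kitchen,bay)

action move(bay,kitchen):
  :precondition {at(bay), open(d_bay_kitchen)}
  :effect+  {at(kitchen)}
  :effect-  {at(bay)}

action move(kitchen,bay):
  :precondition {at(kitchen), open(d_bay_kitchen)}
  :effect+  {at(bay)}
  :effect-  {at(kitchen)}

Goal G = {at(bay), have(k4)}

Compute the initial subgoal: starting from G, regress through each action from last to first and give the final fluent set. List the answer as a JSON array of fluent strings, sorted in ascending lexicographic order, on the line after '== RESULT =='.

Work backward from the goal:
  through step 2 (move(kitchen,bay)): drop {at(bay)}, keep {have(k4)}, require {at(kitchen), open(d_bay_kitchen)}
    → {at(kitchen), have(k4), open(d_bay_kitchen)}
  through step 1 (move(bay,kitchen)): drop {at(kitchen)}, keep {have(k4), open(d_bay_kitchen)}, require {at(bay), open(d_bay_kitchen)}
    → {at(bay), have(k4), open(d_bay_kitchen)}

== RESULT ==
["at(bay)", "have(k4)", "open(d_bay_kitchen)"]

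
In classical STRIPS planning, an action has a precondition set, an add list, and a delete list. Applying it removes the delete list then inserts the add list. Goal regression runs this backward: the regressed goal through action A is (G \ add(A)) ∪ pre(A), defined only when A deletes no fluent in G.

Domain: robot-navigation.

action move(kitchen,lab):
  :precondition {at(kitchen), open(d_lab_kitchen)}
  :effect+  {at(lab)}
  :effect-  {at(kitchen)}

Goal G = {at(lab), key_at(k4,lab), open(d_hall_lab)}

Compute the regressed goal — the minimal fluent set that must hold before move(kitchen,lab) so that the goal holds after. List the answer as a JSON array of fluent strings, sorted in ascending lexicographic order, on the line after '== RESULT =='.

Regress:
  G ∩ del = {}  (empty — regression defined)
  G \ add = {at(lab), key_at(k4,lab), open(d_hall_lab)} \ {at(lab)} = {key_at(k4,lab), open(d_hall_lab)}
  ∪ pre   = {key_at(k4,lab), open(d_hall_lab)} ∪ {at(kitchen), open(d_lab_kitchen)}
          = {at(kitchen), key_at(k4,lab), open(d_hall_lab), open(d_lab_kitchen)}

== RESULT ==
["at(kitchen)", "key_at(k4,lab)", "open(d_hall_lab)", "open(d_lab_kitchen)"]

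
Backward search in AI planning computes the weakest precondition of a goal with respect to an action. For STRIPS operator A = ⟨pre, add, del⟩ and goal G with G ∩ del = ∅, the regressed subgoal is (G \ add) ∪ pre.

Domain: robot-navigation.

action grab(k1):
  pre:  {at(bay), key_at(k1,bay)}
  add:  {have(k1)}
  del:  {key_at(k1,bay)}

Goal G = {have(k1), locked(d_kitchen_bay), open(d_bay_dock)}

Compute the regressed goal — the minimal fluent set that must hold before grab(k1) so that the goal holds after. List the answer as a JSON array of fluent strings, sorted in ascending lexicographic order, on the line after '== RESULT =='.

Compute (G \ add) ∪ pre:
  G ∩ del = {}  (empty — regression defined)
  G \ add = {have(k1), locked(d_kitchen_bay), open(d_bay_dock)} \ {have(k1)} = {locked(d_kitchen_bay), open(d_bay_dock)}
  ∪ pre   = {locked(d_kitchen_bay), open(d_bay_dock)} ∪ {at(bay), key_at(k1,bay)}
          = {at(bay), key_at(k1,bay), locked(d_kitchen_bay), open(d_bay_dock)}

== RESULT ==
["at(bay)", "key_at(k1,bay)", "locked(d_kitchen_bay)", "open(d_bay_dock)"]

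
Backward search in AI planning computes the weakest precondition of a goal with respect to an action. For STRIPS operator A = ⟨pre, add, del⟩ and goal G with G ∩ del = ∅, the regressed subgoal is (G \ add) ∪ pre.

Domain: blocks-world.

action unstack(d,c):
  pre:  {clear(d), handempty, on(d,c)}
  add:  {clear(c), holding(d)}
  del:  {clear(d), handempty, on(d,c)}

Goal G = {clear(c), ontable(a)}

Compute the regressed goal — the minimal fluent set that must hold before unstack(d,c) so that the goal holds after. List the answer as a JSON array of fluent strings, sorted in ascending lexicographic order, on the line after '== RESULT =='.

Regress:
  G ∩ del = {}  (empty — regression defined)
  G \ add = {clear(c), ontable(a)} \ {clear(c), holding(d)} = {ontable(a)}
  ∪ pre   = {ontable(a)} ∪ {clear(d), handempty, on(d,c)}
          = {clear(d), handempty, on(d,c), ontable(a)}

== RESULT ==
["clear(d)", "handempty", "on(d,c)", "ontable(a)"]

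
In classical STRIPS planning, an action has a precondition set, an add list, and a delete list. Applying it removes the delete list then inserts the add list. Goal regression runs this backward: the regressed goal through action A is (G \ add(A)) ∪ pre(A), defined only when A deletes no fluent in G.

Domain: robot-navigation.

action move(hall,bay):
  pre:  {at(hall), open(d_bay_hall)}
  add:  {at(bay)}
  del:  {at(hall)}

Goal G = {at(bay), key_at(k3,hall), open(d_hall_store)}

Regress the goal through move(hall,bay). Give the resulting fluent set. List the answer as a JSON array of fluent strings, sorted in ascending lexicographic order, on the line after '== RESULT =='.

Compute (G \ add) ∪ pre:
  G ∩ del = {}  (empty — regression defined)
  G \ add = {at(bay), key_at(k3,hall), open(d_hall_store)} \ {at(bay)} = {key_at(k3,hall), open(d_hall_store)}
  ∪ pre   = {key_at(k3,hall), open(d_hall_store)} ∪ {at(hall), open(d_bay_hall)}
          = {at(hall), key_at(k3,hall), open(d_bay_hall), open(d_hall_store)}

== RESULT ==
["at(hall)", "key_at(k3,hall)", "open(d_bay_hall)", "open(d_hall_store)"]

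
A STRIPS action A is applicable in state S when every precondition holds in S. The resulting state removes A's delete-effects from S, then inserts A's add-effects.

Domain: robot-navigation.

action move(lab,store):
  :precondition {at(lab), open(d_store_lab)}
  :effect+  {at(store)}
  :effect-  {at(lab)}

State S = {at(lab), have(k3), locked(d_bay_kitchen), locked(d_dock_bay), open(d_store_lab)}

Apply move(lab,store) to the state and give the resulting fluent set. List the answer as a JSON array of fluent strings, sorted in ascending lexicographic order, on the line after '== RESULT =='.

Compute (S \ del) ∪ add:
  pre ⊆ S: {at(lab), open(d_store_lab)} ⊆ S  — applicable
  S \ del = {have(k3), locked(d_bay_kitchen), locked(d_dock_bay), open(d_store_lab)}
  ∪ add   = {at(store), have(k3), locked(d_bay_kitchen), locked(d_dock_bay), open(d_store_lab)}

== RESULT ==
["at(store)", "have(k3)", "locked(d_bay_kitchen)", "locked(d_dock_bay)", "open(d_store_lab)"]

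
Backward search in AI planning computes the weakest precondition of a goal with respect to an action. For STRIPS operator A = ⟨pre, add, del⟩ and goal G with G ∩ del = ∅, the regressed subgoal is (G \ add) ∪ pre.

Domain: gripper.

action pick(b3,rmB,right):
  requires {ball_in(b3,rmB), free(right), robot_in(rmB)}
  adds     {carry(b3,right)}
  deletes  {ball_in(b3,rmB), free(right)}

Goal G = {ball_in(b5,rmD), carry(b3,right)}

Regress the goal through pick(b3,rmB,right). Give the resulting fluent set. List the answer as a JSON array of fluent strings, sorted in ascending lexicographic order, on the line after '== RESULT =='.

Compute (G \ add) ∪ pre:
  G ∩ del = {}  (empty — regression defined)
  G \ add = {ball_in(b5,rmD), carry(b3,right)} \ {carry(b3,right)} = {ball_in(b5,rmD)}
  ∪ pre   = {ball_in(b5,rmD)} ∪ {ball_in(b3,rmB), free(right), robot_in(rmB)}
          = {ball_in(b3,rmB), ball_in(b5,rmD), free(right), robot_in(rmB)}

== RESULT ==
["ball_in(b3,rmB)", "ball_in(b5,rmD)", "free(right)", "robot_in(rmB)"]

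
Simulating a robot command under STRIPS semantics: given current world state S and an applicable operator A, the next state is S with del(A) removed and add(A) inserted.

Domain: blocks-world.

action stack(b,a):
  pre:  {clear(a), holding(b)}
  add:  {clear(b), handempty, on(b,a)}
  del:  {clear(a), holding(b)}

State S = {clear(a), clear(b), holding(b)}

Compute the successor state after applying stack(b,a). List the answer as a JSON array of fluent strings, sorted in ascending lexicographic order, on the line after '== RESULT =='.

Compute (S \ del) ∪ add:
  pre ⊆ S: {clear(a), holding(b)} ⊆ S  — applicable
  S \ del = {clear(b)}
  ∪ add   = {clear(b), handempty, on(b,a)}

== RESULT ==
["clear(b)", "handempty", "on(b,a)"]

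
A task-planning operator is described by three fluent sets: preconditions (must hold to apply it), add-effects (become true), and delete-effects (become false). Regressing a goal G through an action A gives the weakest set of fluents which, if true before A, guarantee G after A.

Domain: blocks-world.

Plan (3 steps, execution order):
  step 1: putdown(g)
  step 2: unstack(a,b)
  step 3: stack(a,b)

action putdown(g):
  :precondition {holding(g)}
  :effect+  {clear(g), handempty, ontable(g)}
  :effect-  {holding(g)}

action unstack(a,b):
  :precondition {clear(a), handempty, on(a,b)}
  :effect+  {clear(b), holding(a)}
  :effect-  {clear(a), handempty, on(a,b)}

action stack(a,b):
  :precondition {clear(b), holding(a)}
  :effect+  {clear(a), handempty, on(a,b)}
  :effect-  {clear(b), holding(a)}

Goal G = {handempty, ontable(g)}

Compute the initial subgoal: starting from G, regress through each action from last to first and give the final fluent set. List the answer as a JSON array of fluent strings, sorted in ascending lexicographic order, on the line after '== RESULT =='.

Work backward from the goal:
  through step 3 (stack(a,b)): drop {handempty}, keep {ontable(g)}, require {clear(b), holding(a)}
    → {clear(b), holding(a), ontable(g)}
  through step 2 (unstack(a,b)): drop {clear(b), holding(a)}, keep {ontable(g)}, require {clear(a), handempty, on(a,b)}
    → {clear(a), handempty, on(a,b), ontable(g)}
  through step 1 (putdown(g)): drop {handempty, ontable(g)}, keep {clear(a), on(a,b)}, require {holding(g)}
    → {clear(a), holding(g), on(a,b)}

== RESULT ==
["clear(a)", "holding(g)", "on(a,b)"]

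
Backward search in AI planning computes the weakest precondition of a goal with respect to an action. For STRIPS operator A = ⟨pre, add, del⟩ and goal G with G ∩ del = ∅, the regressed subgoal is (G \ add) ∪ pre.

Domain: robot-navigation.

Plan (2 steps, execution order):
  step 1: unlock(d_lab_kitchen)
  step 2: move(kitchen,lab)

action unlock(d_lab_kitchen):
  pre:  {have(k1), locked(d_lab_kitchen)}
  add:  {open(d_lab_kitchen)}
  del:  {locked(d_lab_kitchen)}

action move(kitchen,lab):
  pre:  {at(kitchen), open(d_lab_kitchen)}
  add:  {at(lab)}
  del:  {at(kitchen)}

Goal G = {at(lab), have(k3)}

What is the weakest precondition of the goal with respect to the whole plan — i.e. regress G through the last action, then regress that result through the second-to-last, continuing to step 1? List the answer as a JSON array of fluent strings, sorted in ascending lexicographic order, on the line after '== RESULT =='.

Work backward from the goal:
  through step 2 (move(kitchen,lab)): drop {at(lab)}, keep {have(k3)}, require {at(kitchen), open(d_lab_kitchen)}
    → {at(kitchen), have(k3), open(d_lab_kitchen)}
  through step 1 (unlock(d_lab_kitchen)): drop {open(d_lab_kitchen)}, keep {at(kitchen), have(k3)}, require {have(k1), locked(d_lab_kitchen)}
    → {at(kitchen), have(k1), have(k3), locked(d_lab_kitchen)}

== RESULT ==
["at(kitchen)", "have(k1)", "have(k3)", "locked(d_lab_kitchen)"]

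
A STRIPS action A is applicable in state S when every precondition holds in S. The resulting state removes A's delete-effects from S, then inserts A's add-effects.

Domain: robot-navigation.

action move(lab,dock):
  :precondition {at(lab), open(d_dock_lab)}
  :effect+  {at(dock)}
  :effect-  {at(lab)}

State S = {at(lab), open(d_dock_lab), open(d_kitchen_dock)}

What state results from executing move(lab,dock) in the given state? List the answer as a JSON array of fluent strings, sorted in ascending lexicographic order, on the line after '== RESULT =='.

Progress:
  pre ⊆ S: {at(lab), open(d_dock_lab)} ⊆ S  — applicable
  S \ del = {open(d_dock_lab), open(d_kitchen_dock)}
  ∪ add   = {at(dock), open(d_dock_lab), open(d_kitchen_dock)}

== RESULT ==
["at(dock)", "open(d_dock_lab)", "open(d_kitchen_dock)"]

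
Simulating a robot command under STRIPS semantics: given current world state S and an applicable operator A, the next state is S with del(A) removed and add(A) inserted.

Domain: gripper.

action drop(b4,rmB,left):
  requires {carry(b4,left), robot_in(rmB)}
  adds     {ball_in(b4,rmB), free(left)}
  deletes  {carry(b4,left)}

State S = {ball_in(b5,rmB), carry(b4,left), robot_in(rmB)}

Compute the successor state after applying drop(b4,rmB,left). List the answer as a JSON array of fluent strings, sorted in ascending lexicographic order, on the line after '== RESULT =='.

Compute (S \ del) ∪ add:
  pre ⊆ S: {carry(b4,left), robot_in(rmB)} ⊆ S  — applicable
  S \ del = {ball_in(b5,rmB), robot_in(rmB)}
  ∪ add   = {ball_in(b4,rmB), ball_in(b5,rmB), free(left), robot_in(rmB)}

== RESULT ==
["ball_in(b4,rmB)", "ball_in(b5,rmB)", "free(left)", "robot_in(rmB)"]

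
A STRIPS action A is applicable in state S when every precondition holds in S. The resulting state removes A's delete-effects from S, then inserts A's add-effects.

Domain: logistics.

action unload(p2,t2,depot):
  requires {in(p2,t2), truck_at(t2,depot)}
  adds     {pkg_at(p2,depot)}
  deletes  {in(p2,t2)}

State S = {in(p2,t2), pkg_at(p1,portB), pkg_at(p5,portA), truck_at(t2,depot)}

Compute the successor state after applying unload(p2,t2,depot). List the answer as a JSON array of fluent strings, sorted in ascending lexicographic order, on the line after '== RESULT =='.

Progress:
  pre ⊆ S: {in(p2,t2), truck_at(t2,depot)} ⊆ S  — applicable
  S \ del = {pkg_at(p1,portB), pkg_at(p5,portA), truck_at(t2,depot)}
  ∪ add   = {pkg_at(p1,portB), pkg_at(p2,depot), pkg_at(p5,portA), truck_at(t2,depot)}

== RESULT ==
["pkg_at(p1,portB)", "pkg_at(p2,depot)", "pkg_at(p5,portA)", "truck_at(t2,depot)"]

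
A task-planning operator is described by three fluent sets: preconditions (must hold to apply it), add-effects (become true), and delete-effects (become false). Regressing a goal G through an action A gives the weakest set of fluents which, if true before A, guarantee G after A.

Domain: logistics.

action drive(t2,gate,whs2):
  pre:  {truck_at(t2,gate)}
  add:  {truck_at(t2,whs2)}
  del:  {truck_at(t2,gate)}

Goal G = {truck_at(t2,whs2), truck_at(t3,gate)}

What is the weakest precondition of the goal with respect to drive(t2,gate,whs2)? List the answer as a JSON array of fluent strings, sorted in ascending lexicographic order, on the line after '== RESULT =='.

Regress:
  G ∩ del = {}  (empty — regression defined)
  G \ add = {truck_at(t2,whs2), truck_at(t3,gate)} \ {truck_at(t2,whs2)} = {truck_at(t3,gate)}
  ∪ pre   = {truck_at(t3,gate)} ∪ {truck_at(t2,gate)}
          = {truck_at(t2,gate), truck_at(t3,gate)}

== RESULT ==
["truck_at(t2,gate)", "truck_at(t3,gate)"]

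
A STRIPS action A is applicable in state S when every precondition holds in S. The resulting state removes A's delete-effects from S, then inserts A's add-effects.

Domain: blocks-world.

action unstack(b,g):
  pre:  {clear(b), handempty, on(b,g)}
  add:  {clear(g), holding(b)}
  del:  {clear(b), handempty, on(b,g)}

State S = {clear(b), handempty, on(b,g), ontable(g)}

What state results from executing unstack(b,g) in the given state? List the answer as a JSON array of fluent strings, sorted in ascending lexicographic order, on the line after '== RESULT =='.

Compute (S \ del) ∪ add:
  pre ⊆ S: {clear(b), handempty, on(b,g)} ⊆ S  — applicable
  S \ del = {ontable(g)}
  ∪ add   = {clear(g), holding(b), ontable(g)}

== RESULT ==
["clear(g)", "holding(b)", "ontable(g)"]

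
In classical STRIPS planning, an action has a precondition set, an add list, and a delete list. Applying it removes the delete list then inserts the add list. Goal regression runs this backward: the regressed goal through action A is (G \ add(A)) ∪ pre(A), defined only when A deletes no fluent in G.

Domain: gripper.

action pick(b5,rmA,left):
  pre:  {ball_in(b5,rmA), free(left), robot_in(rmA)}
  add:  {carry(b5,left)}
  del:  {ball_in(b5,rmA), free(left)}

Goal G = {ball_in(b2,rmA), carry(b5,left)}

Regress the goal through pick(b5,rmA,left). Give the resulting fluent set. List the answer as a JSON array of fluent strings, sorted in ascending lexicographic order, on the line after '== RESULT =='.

Compute (G \ add) ∪ pre:
  G ∩ del = {}  (empty — regression defined)
  G \ add = {ball_in(b2,rmA), carry(b5,left)} \ {carry(b5,left)} = {ball_in(b2,rmA)}
  ∪ pre   = {ball_in(b2,rmA)} ∪ {ball_in(b5,rmA), free(left), robot_in(rmA)}
          = {ball_in(b2,rmA), ball_in(b5,rmA), free(left), robot_in(rmA)}

== RESULT ==
["ball_in(b2,rmA)", "ball_in(b5,rmA)", "free(left)", "robot_in(rmA)"]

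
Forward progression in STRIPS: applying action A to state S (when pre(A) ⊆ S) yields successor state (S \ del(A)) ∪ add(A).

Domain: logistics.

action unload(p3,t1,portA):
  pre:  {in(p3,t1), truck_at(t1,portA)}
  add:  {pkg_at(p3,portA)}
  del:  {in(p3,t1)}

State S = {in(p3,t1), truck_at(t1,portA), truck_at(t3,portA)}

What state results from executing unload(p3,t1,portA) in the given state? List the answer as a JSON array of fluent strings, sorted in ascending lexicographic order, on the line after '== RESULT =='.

Compute (S \ del) ∪ add:
  pre ⊆ S: {in(p3,t1), truck_at(t1,portA)} ⊆ S  — applicable
  S \ del = {truck_at(t1,portA), truck_at(t3,portA)}
  ∪ add   = {pkg_at(p3,portA), truck_at(t1,portA), truck_at(t3,portA)}

== RESULT ==
["pkg_at(p3,portA)", "truck_at(t1,portA)", "truck_at(t3,portA)"]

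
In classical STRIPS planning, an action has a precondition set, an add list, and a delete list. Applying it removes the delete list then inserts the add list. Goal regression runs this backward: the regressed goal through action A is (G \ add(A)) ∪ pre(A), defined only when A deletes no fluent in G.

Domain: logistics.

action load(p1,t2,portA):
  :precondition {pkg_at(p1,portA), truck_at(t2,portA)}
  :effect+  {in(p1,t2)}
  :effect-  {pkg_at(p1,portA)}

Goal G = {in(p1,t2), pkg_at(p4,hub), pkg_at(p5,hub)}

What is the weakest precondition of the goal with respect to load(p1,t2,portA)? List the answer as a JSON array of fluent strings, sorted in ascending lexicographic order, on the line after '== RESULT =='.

Regress:
  G ∩ del = {}  (empty — regression defined)
  G \ add = {in(p1,t2), pkg_at(p4,hub), pkg_at(p5,hub)} \ {in(p1,t2)} = {pkg_at(p4,hub), pkg_at(p5,hub)}
  ∪ pre   = {pkg_at(p4,hub), pkg_at(p5,hub)} ∪ {pkg_at(p1,portA), truck_at(t2,portA)}
          = {pkg_at(p1,portA), pkg_at(p4,hub), pkg_at(p5,hub), truck_at(t2,portA)}

== RESULT ==
["pkg_at(p1,portA)", "pkg_at(p4,hub)", "pkg_at(p5,hub)", "truck_at(t2,portA)"]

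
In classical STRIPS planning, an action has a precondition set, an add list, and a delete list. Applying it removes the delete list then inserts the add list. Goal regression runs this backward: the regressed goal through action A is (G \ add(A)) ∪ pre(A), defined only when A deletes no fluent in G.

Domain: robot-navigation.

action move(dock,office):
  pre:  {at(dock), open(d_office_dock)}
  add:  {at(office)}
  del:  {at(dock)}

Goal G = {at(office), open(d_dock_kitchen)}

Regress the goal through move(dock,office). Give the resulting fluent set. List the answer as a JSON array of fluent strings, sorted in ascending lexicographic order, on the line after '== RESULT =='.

Compute (G \ add) ∪ pre:
  G ∩ del = {}  (empty — regression defined)
  G \ add = {at(office), open(d_dock_kitchen)} \ {at(office)} = {open(d_dock_kitchen)}
  ∪ pre   = {open(d_dock_kitchen)} ∪ {at(dock), open(d_office_dock)}
          = {at(dock), open(d_dock_kitchen), open(d_office_dock)}

== RESULT ==
["at(dock)", "open(d_dock_kitchen)", "open(d_office_dock)"]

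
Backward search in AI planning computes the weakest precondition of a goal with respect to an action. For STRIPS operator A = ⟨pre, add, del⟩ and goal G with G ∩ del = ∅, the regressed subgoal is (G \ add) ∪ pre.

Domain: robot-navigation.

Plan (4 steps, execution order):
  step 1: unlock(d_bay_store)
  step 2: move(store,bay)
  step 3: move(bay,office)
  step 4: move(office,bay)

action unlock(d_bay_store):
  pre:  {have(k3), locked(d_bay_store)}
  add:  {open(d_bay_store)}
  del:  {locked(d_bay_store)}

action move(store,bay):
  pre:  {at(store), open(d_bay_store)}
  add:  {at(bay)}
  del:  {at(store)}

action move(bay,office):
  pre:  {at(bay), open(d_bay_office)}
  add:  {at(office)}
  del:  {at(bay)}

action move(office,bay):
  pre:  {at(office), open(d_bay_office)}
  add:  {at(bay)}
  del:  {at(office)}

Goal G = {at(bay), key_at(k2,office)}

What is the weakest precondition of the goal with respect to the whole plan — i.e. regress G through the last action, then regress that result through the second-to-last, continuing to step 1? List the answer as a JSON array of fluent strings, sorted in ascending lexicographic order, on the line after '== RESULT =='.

Work backward from the goal:
  through step 4 (move(office,bay)): drop {at(bay)}, keep {key_at(k2,office)}, require {at(office), open(d_bay_office)}
    → {at(office), key_at(k2,office), open(d_bay_office)}
  through step 3 (move(bay,office)): drop {at(office)}, keep {key_at(k2,office), open(d_bay_office)}, require {at(bay), open(d_bay_office)}
    → {at(bay), key_at(k2,office), open(d_bay_office)}
  through step 2 (move(store,bay)): drop {at(bay)}, keep {key_at(k2,office), open(d_bay_office)}, require {at(store), open(d_bay_store)}
    → {at(store), key_at(k2,office), open(d_bay_office), open(d_bay_store)}
  through step 1 (unlock(d_bay_store)): drop {open(d_bay_store)}, keep {at(store), key_at(k2,office), open(d_bay_office)}, require {have(k3), locked(d_bay_store)}
    → {at(store), have(k3), key_at(k2,office), locked(d_bay_store), open(d_bay_office)}

== RESULT ==
["at(store)", "have(k3)", "key_at(k2,office)", "locked(d_bay_store)", "open(d_bay_office)"]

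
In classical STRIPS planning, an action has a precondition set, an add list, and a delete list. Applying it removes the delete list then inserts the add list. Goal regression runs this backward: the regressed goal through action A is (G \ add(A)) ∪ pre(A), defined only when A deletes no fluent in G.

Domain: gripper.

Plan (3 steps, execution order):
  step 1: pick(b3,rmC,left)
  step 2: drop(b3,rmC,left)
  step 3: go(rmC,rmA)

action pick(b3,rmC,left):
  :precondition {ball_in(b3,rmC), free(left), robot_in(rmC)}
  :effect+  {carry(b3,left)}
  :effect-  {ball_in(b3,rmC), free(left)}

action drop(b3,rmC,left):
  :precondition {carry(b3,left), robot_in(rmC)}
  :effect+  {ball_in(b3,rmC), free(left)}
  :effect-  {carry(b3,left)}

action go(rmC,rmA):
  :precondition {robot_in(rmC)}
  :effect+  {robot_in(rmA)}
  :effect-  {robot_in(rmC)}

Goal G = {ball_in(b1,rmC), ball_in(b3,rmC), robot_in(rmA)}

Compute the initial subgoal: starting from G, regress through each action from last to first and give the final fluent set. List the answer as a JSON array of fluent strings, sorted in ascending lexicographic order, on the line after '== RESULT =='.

Work backward from the goal:
  through step 3 (go(rmC,rmA)): drop {robot_in(rmA)}, keep {ball_in(b1,rmC), ball_in(b3,rmC)}, require {robot_in(rmC)}
    → {ball_in(b1,rmC), ball_in(b3,rmC), robot_in(rmC)}
  through step 2 (drop(b3,rmC,left)): drop {ball_in(b3,rmC)}, keep {ball_in(b1,rmC), robot_in(rmC)}, require {carry(b3,left), robot_in(rmC)}
    → {ball_in(b1,rmC), carry(b3,left), robot_in(rmC)}
  through step 1 (pick(b3,rmC,left)): drop {carry(b3,left)}, keep {ball_in(b1,rmC), robot_in(rmC)}, require {ball_in(b3,rmC), free(left), robot_in(rmC)}
    → {ball_in(b1,rmC), ball_in(b3,rmC), free(left), robot_in(rmC)}

== RESULT ==
["ball_in(b1,rmC)", "ball_in(b3,rmC)", "free(left)", "robot_in(rmC)"]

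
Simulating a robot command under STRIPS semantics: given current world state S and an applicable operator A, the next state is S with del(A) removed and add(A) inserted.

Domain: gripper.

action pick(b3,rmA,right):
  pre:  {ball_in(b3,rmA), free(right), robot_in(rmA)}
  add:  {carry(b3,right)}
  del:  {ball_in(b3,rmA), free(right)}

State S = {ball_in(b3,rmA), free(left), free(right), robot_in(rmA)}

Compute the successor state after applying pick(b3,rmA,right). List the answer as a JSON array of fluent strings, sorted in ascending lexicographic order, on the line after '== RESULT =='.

Compute (S \ del) ∪ add:
  pre ⊆ S: {ball_in(b3,rmA), free(right), robot_in(rmA)} ⊆ S  — applicable
  S \ del = {free(left), robot_in(rmA)}
  ∪ add   = {carry(b3,right), free(left), robot_in(rmA)}

== RESULT ==
["carry(b3,right)", "free(left)", "robot_in(rmA)"]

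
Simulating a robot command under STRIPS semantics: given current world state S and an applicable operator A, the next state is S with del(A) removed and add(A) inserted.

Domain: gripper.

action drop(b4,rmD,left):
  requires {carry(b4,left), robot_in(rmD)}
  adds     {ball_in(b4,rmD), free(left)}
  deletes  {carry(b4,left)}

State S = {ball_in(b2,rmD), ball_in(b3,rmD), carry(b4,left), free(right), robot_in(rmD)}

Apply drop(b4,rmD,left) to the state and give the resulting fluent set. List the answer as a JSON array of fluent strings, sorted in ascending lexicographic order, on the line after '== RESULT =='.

Progress:
  pre ⊆ S: {carry(b4,left), robot_in(rmD)} ⊆ S  — applicable
  S \ del = {ball_in(b2,rmD), ball_in(b3,rmD), free(right), robot_in(rmD)}
  ∪ add   = {ball_in(b2,rmD), ball_in(b3,rmD), ball_in(b4,rmD), free(left), free(right), robot_in(rmD)}

== RESULT ==
["ball_in(b2,rmD)", "ball_in(b3,rmD)", "ball_in(b4,rmD)", "free(left)", "free(right)", "robot_in(rmD)"]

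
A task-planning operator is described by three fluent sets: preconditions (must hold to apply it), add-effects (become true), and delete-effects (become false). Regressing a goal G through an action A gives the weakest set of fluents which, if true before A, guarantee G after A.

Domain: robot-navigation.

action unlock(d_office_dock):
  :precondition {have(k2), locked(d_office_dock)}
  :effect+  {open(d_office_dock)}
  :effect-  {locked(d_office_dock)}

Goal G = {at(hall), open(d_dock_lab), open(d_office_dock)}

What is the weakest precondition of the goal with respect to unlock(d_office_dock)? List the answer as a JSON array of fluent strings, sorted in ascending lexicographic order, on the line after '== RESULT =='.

Compute (G \ add) ∪ pre:
  G ∩ del = {}  (empty — regression defined)
  G \ add = {at(hall), open(d_dock_lab), open(d_office_dock)} \ {open(d_office_dock)} = {at(hall), open(d_dock_lab)}
  ∪ pre   = {at(hall), open(d_dock_lab)} ∪ {have(k2), locked(d_office_dock)}
          = {at(hall), have(k2), locked(d_office_dock), open(d_dock_lab)}

== RESULT ==
["at(hall)", "have(k2)", "locked(d_office_dock)", "open(d_dock_lab)"]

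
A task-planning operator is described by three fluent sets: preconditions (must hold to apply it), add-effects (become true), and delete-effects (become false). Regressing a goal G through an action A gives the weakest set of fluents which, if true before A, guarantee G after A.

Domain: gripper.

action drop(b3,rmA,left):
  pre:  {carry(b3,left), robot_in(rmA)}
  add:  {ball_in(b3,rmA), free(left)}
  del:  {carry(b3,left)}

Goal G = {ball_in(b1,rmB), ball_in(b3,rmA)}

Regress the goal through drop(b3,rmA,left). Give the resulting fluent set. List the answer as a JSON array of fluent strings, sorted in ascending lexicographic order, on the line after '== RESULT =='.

Regress:
  G ∩ del = {}  (empty — regression defined)
  G \ add = {ball_in(b1,rmB), ball_in(b3,rmA)} \ {ball_in(b3,rmA), free(left)} = {ball_in(b1,rmB)}
  ∪ pre   = {ball_in(b1,rmB)} ∪ {carry(b3,left), robot_in(rmA)}
          = {ball_in(b1,rmB), carry(b3,left), robot_in(rmA)}

== RESULT ==
["ball_in(b1,rmB)", "carry(b3,left)", "robot_in(rmA)"]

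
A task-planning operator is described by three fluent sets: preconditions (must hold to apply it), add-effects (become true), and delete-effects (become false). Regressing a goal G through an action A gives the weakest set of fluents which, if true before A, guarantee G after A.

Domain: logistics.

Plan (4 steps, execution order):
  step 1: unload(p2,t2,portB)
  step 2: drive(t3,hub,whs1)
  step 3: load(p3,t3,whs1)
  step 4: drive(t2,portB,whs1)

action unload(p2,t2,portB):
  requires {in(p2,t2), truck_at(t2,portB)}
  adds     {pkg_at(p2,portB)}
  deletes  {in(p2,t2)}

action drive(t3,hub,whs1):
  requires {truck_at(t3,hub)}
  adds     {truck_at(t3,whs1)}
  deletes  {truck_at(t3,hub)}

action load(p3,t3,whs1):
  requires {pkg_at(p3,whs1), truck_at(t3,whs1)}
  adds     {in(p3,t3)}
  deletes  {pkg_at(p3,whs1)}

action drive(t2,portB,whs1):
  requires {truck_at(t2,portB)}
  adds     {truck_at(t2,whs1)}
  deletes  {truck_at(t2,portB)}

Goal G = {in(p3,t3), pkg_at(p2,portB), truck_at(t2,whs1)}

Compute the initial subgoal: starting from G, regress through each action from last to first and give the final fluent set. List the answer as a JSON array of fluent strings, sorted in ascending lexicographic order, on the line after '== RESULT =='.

Work backward from the goal:
  through step 4 (drive(t2,portB,whs1)): drop {truck_at(t2,whs1)}, keep {in(p3,t3), pkg_at(p2,portB)}, require {truck_at(t2,portB)}
    → {in(p3,t3), pkg_at(p2,portB), truck_at(t2,portB)}
  through step 3 (load(p3,t3,whs1)): drop {in(p3,t3)}, keep {pkg_at(p2,portB), truck_at(t2,portB)}, require {pkg_at(p3,whs1), truck_at(t3,whs1)}
    → {pkg_at(p2,portB), pkg_at(p3,whs1), truck_at(t2,portB), truck_at(t3,whs1)}
  through step 2 (drive(t3,hub,whs1)): drop {truck_at(t3,whs1)}, keep {pkg_at(p2,portB), pkg_at(p3,whs1), truck_at(t2,portB)}, require {truck_at(t3,hub)}
    → {pkg_at(p2,portB), pkg_at(p3,whs1), truck_at(t2,portB), truck_at(t3,hub)}
  through step 1 (unload(p2,t2,portB)): drop {pkg_at(p2,portB)}, keep {pkg_at(p3,whs1), truck_at(t2,portB), truck_at(t3,hub)}, require {in(p2,t2), truck_at(t2,portB)}
    → {in(p2,t2), pkg_at(p3,whs1), truck_at(t2,portB), truck_at(t3,hub)}

== RESULT ==
["in(p2,t2)", "pkg_at(p3,whs1)", "truck_at(t2,portB)", "truck_at(t3,hub)"]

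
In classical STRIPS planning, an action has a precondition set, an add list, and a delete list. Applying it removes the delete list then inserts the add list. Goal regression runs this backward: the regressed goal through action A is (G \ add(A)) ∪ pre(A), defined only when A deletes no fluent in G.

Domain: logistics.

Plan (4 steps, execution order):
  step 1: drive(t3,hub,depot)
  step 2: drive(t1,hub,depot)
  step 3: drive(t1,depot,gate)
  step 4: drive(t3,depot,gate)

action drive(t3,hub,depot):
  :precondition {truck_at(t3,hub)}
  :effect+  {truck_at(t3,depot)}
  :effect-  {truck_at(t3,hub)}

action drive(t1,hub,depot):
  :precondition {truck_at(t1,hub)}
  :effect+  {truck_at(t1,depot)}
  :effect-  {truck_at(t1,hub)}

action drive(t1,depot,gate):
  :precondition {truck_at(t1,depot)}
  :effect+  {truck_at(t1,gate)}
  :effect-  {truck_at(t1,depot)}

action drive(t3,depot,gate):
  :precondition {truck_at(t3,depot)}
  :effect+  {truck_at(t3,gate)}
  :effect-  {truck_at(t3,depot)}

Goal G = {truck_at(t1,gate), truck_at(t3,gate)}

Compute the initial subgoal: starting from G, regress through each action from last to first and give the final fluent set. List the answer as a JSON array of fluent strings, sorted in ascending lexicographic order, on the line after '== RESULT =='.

Regress step by step:
  through step 4 (drive(t3,depot,gate)): drop {truck_at(t3,gate)}, keep {truck_at(t1,gate)}, require {truck_at(t3,depot)}
    → {truck_at(t1,gate), truck_at(t3,depot)}
  through step 3 (drive(t1,depot,gate)): drop {truck_at(t1,gate)}, keep {truck_at(t3,depot)}, require {truck_at(t1,depot)}
    → {truck_at(t1,depot), truck_at(t3,depot)}
  through step 2 (drive(t1,hub,depot)): drop {truck_at(t1,depot)}, keep {truck_at(t3,depot)}, require {truck_at(t1,hub)}
    → {truck_at(t1,hub), truck_at(t3,depot)}
  through step 1 (drive(t3,hub,depot)): drop {truck_at(t3,depot)}, keep {truck_at(t1,hub)}, require {truck_at(t3,hub)}
    → {truck_at(t1,hub), truck_at(t3,hub)}

== RESULT ==
["truck_at(t1,hub)", "truck_at(t3,hub)"]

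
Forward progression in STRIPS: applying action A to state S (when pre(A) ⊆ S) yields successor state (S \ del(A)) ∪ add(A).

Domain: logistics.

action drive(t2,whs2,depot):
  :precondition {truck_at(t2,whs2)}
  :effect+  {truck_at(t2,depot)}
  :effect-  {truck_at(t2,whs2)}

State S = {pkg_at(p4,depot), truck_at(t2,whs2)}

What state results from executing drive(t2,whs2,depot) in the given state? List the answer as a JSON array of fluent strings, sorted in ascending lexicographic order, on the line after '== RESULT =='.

Progress:
  pre ⊆ S: {truck_at(t2,whs2)} ⊆ S  — applicable
  S \ del = {pkg_at(p4,depot)}
  ∪ add   = {pkg_at(p4,depot), truck_at(t2,depot)}

== RESULT ==
["pkg_at(p4,depot)", "truck_at(t2,depot)"]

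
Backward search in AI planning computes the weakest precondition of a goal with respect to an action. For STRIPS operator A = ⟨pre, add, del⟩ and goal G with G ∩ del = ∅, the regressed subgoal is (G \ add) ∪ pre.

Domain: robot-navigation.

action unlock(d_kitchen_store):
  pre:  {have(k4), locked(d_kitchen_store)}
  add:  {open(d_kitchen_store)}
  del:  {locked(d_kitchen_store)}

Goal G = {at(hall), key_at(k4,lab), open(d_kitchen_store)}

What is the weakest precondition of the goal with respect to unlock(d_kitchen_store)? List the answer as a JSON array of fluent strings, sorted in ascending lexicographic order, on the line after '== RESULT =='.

Regress:
  G ∩ del = {}  (empty — regression defined)
  G \ add = {at(hall), key_at(k4,lab), open(d_kitchen_store)} \ {open(d_kitchen_store)} = {at(hall), key_at(k4,lab)}
  ∪ pre   = {at(hall), key_at(k4,lab)} ∪ {have(k4), locked(d_kitchen_store)}
          = {at(hall), have(k4), key_at(k4,lab), locked(d_kitchen_store)}

== RESULT ==
["at(hall)", "have(k4)", "key_at(k4,lab)", "locked(d_kitchen_store)"]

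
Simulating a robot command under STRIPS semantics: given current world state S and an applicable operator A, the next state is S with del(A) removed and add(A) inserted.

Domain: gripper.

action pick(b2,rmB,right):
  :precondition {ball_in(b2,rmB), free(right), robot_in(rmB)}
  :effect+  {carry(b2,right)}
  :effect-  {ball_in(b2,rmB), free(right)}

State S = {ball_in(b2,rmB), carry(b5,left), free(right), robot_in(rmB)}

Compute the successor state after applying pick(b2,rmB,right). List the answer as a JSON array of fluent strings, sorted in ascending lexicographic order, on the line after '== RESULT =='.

Compute (S \ del) ∪ add:
  pre ⊆ S: {ball_in(b2,rmB), free(right), robot_in(rmB)} ⊆ S  — applicable
  S \ del = {carry(b5,left), robot_in(rmB)}
  ∪ add   = {carry(b2,right), carry(b5,left), robot_in(rmB)}

== RESULT ==
["carry(b2,right)", "carry(b5,left)", "robot_in(rmB)"]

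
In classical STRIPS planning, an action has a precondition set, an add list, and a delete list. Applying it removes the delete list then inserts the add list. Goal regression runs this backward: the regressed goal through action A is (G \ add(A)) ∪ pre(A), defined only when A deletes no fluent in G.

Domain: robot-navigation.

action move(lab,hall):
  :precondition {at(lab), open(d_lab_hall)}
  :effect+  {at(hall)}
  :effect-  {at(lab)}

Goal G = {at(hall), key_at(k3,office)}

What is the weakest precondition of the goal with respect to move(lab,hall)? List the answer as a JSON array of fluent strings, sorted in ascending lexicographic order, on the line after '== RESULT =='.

Compute (G \ add) ∪ pre:
  G ∩ del = {}  (empty — regression defined)
  G \ add = {at(hall), key_at(k3,office)} \ {at(hall)} = {key_at(k3,office)}
  ∪ pre   = {key_at(k3,office)} ∪ {at(lab), open(d_lab_hall)}
          = {at(lab), key_at(k3,office), open(d_lab_hall)}

== RESULT ==
["at(lab)", "key_at(k3,office)", "open(d_lab_hall)"]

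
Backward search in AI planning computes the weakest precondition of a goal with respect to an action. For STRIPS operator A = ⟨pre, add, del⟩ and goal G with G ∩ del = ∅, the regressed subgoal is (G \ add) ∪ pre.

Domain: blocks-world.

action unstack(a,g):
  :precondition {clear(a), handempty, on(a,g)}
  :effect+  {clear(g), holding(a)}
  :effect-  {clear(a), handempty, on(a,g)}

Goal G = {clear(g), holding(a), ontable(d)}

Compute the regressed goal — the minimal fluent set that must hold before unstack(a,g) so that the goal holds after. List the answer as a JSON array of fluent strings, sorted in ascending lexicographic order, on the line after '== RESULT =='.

Compute (G \ add) ∪ pre:
  G ∩ del = {}  (empty — regression defined)
  G \ add = {clear(g), holding(a), ontable(d)} \ {clear(g), holding(a)} = {ontable(d)}
  ∪ pre   = {ontable(d)} ∪ {clear(a), handempty, on(a,g)}
          = {clear(a), handempty, on(a,g), ontable(d)}

== RESULT ==
["clear(a)", "handempty", "on(a,g)", "ontable(d)"]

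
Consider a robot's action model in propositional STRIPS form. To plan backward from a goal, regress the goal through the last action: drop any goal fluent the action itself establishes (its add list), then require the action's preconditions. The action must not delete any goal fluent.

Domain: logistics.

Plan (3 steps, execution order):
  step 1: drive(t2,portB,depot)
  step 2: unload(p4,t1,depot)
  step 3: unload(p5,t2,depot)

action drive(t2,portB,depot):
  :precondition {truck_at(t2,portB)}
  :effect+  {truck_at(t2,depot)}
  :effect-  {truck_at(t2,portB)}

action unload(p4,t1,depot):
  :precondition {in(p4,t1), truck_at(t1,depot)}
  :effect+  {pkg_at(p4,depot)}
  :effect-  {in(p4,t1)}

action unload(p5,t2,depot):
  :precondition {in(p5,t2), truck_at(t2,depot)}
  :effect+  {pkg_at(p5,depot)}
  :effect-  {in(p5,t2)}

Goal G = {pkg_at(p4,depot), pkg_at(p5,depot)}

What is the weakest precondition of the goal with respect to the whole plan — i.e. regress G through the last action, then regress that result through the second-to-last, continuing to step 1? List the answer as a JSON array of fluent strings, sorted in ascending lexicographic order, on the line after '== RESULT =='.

Work backward from the goal:
  through step 3 (unload(p5,t2,depot)): drop {pkg_at(p5,depot)}, keep {pkg_at(p4,depot)}, require {in(p5,t2), truck_at(t2,depot)}
    → {in(p5,t2), pkg_at(p4,depot), truck_at(t2,depot)}
  through step 2 (unload(p4,t1,depot)): drop {pkg_at(p4,depot)}, keep {in(p5,t2), truck_at(t2,depot)}, require {in(p4,t1), truck_at(t1,depot)}
    → {in(p4,t1), in(p5,t2), truck_at(t1,depot), truck_at(t2,depot)}
  through step 1 (drive(t2,portB,depot)): drop {truck_at(t2,depot)}, keep {in(p4,t1), in(p5,t2), truck_at(t1,depot)}, require {truck_at(t2,portB)}
    → {in(p4,t1), in(p5,t2), truck_at(t1,depot), truck_at(t2,portB)}

== RESULT ==
["in(p4,t1)", "in(p5,t2)", "truck_at(t1,depot)", "truck_at(t2,portB)"]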